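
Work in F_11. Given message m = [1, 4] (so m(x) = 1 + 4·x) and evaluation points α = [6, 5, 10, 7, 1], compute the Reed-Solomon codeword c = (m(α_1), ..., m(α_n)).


c = [3, 10, 8, 7, 5]

Message polynomial: m(x) = 1 + 4·x (mod 11).
For each evaluation point α_i, compute m(α_i) mod 11:
  α_1 = 6: Horner steps 4 → 3, so m(6) = 3.
  α_2 = 5: Horner steps 4 → 10, so m(5) = 10.
  α_3 = 10: Horner steps 4 → 8, so m(10) = 8.
  α_4 = 7: Horner steps 4 → 7, so m(7) = 7.
  α_5 = 1: Horner steps 4 → 5, so m(1) = 5.
Codeword c = [3, 10, 8, 7, 5] ∈ F_11^5.


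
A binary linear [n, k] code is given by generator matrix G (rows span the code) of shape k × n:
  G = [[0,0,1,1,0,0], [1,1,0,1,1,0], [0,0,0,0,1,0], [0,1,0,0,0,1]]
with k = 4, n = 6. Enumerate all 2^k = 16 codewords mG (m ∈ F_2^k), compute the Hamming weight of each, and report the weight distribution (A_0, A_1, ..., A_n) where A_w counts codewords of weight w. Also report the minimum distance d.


Weight distribution: A_0 = 1, A_1 = 1, A_2 = 2, A_3 = 6, A_4 = 5, A_5 = 1. Minimum distance d = 1.

Enumerate all 2^4 = 16 messages m ∈ F_2^4.
For each, compute codeword c = mG in F_2^6, then tally its weight.
  m = 0000 → c = 000000, weight = 0.
  m = 1000 → c = 001100, weight = 2.
  m = 0100 → c = 110110, weight = 4.
  m = 1100 → c = 111010, weight = 4.
  m = 0010 → c = 000010, weight = 1.
  m = 1010 → c = 001110, weight = 3.
  m = 0110 → c = 110100, weight = 3.
  m = 1110 → c = 111000, weight = 3.
  m = 0001 → c = 010001, weight = 2.
  m = 1001 → c = 011101, weight = 4.
  m = 0101 → c = 100111, weight = 4.
  m = 1101 → c = 101011, weight = 4.
  m = 0011 → c = 010011, weight = 3.
  m = 1011 → c = 011111, weight = 5.
  m = 0111 → c = 100101, weight = 3.
  m = 1111 → c = 101001, weight = 3.
Tally weights:
  weight 0: 1 codewords.
  weight 1: 1 codewords.
  weight 2: 2 codewords.
  weight 3: 6 codewords.
  weight 4: 5 codewords.
  weight 5: 1 codewords.
Minimum distance d = smallest w > 0 with A_w > 0 = 1.
Sanity: Σ A_w = 16 = 2^4 = 16 ✓.


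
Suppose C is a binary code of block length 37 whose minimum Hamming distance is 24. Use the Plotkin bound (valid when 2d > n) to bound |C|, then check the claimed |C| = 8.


Plotkin bound M ≤ 4; given |C| = 8 > bound (violated).

Check applicability: 2d = 48, n = 37.
2d − n = 11 > 0, so Plotkin applies.
Compute d/(2d−n) = 24/11 ≈ 2.1818.
⌊d/(2d−n)⌋ = 2.
Plotkin bound: M ≤ 2·2 = 4.
Given |C| = 8, check: VIOLATED.
This |C| is above the Plotkin bound, so no binary code with n = 37, d = 24 and 8 codewords exists.


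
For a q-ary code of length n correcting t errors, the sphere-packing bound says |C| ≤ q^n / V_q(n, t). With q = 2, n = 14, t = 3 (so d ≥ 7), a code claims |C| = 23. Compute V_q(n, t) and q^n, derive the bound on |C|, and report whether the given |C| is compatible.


V_q(n, t) = 470, q^n = 16384, Hamming bound = 34, |C| = 23 ≤ bound (satisfied).

Step 1: Compute V_q(n, t) = Σ_{j=0}^3 C(n, j) (q−1)^j.
  j = 0: C(14,0)·(1)^0 = 1·1 = 1.
  j = 1: C(14,1)·(1)^1 = 14·1 = 14.
  j = 2: C(14,2)·(1)^2 = 91·1 = 91.
  j = 3: C(14,3)·(1)^3 = 364·1 = 364.
  V_q(n, t) = 1 + 14 + 91 + 364 = 470.
Step 2: q^n = 2^14 = 16384.
Step 3: Hamming bound ⌊q^n / V_q(n,t)⌋ = ⌊16384/470⌋ = 34.
Step 4: Compare |C| = 23 to 34: satisfied.
The claimed |C| lies below the Hamming bound.


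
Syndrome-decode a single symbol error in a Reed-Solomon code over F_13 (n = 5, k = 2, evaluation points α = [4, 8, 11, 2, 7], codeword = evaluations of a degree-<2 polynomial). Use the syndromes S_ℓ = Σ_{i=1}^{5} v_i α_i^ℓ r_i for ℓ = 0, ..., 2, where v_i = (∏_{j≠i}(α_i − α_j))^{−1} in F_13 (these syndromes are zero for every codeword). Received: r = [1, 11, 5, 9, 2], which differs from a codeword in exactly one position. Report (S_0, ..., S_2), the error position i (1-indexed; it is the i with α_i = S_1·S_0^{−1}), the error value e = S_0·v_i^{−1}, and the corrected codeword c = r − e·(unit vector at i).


S = (3, 7, 12), error at position 3, error magnitude e = 6, c = [1, 11, 12, 9, 2].

Step 1: column multipliers v_i = (∏_{j≠i}(α_i − α_j))^{−1} mod 13.
  i = 1 (α = 4): (4−8)(4−11)(4−2)(4−7) = (−4)·(−7)·2·(−3) = −168 ≡ 1, so v_1 = 1^{−1} = 1 (mod 13).
  i = 2 (α = 8): (8−4)(8−11)(8−2)(8−7) = 4·(−3)·6·1 = −72 ≡ 6, so v_2 = 6^{−1} = 11 (mod 13).
  i = 3 (α = 11): (11−4)(11−8)(11−2)(11−7) = 7·3·9·4 = 756 ≡ 2, so v_3 = 2^{−1} = 7 (mod 13).
  i = 4 (α = 2): (2−4)(2−8)(2−11)(2−7) = (−2)·(−6)·(−9)·(−5) = 540 ≡ 7, so v_4 = 7^{−1} = 2 (mod 13).
  i = 5 (α = 7): (7−4)(7−8)(7−11)(7−2) = 3·(−1)·(−4)·5 = 60 ≡ 8, so v_5 = 8^{−1} = 5 (mod 13).
  v = [1, 11, 7, 2, 5].
Step 2: syndromes of r = [1, 11, 5, 9, 2] (all sums mod 13).
  S_0 = Σ v_i r_i = 1·1 + 11·11 + 7·5 + 2·9 + 5·2 = 185 ≡ 3.
  S_1 = Σ v_i α_i r_i = 1·4·1 + 11·8·11 + 7·11·5 + 2·2·9 + 5·7·2 = 1463 ≡ 7.
  α_i^2 mod 13 = [3, 12, 4, 4, 10].
  S_2 = Σ v_i α_i^2 r_i = 1·3·1 + 11·12·11 + 7·4·5 + 2·4·9 + 5·10·2 = 1767 ≡ 12.
  S = (3, 7, 12) ≠ 0, so r is not a codeword (an error is present).
Step 3: locate the error. For a single error e at position i, S_ℓ = v_i·e·α_i^ℓ, so α_err = S_1/S_0.
  S_0^{−1} = 3^{−1} = 9 (mod 13), so α_err = 7·9 = 63 ≡ 11 = α_3. Error position i = 3.
  Consistency check: S_2/S_1 = 12·2 = 24 ≡ 11 = α_err ✓ (single-error assumption holds).
Step 4: error magnitude e = S_0/v_3 = S_0·∏_{j≠3}(α_3 − α_j) = 3·2 = 6 ≡ 6 (mod 13).
Step 5: correct position 3: c_3 = r_3 − e = 5 − 6 ≡ 12 (mod 13). Hence c = [1, 11, 12, 9, 2].
  Check: interpolating c through the α_i gives m(x) = 4 + 9·x (degree < 2) with m(α_i) = c_i for every i, so c is indeed a codeword.


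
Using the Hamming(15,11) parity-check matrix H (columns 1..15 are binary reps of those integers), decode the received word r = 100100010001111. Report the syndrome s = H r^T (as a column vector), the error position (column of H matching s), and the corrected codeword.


s = (1, 1, 0, 1)^T, error position = 13, corrected codeword c = 100100010001011

Compute s = H r^T mod 2 one row at a time:
  s_1 = 1 + 0 + 0 + 0 + 1 + 1 + 1 + 1 = 5 ≡ 1 (mod 2).
  s_2 = 1 + 0 + 0 + 0 + 1 + 1 + 1 + 1 = 5 ≡ 1 (mod 2).
  s_3 = 0 + 0 + 0 + 0 + 0 + 0 + 1 + 1 = 2 ≡ 0 (mod 2).
  s_4 = 1 + 0 + 0 + 0 + 0 + 0 + 1 + 1 = 3 ≡ 1 (mod 2).
s = (1, 1, 0, 1)^T — this equals column 13 of H (binary 1101), so error is at position 13.
Correct: flip bit 13 of r = 100100010001111 to get c = 100100010001011.


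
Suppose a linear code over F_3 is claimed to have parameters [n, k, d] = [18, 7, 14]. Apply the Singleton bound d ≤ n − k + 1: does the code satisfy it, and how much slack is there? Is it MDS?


Singleton RHS = n − k + 1 = 12, slack = -2, bound violated (no such code; not MDS).

Singleton bound: d ≤ n − k + 1.
Here n = 18, k = 7, so n − k + 1 = 12.
Given d = 14, check d ≤ 12: NO.
Slack = (n − k + 1) − d = -2.
The slack is negative: d = 14 exceeds n − k + 1 = 12 by 2, so the Singleton bound is violated and no linear [18, 7, 14]_3 code can exist. In particular it is not MDS (MDS requires d = n − k + 1 exactly).
Description: the claimed parameters are [18, 7, 14]_3; such a code would be impossible (violates the Singleton bound).


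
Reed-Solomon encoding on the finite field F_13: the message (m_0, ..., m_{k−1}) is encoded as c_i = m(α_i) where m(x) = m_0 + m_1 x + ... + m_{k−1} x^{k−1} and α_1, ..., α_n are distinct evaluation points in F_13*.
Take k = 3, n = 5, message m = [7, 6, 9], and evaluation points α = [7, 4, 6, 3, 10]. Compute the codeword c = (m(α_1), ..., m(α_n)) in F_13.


c = [9, 6, 3, 2, 5]

Message polynomial: m(x) = 7 + 6·x + 9·x^2 (mod 13).
For each evaluation point α_i, compute m(α_i) mod 13:
  α_1 = 7: Horner steps 9 → 4 → 9, so m(7) = 9.
  α_2 = 4: Horner steps 9 → 3 → 6, so m(4) = 6.
  α_3 = 6: Horner steps 9 → 8 → 3, so m(6) = 3.
  α_4 = 3: Horner steps 9 → 7 → 2, so m(3) = 2.
  α_5 = 10: Horner steps 9 → 5 → 5, so m(10) = 5.
Codeword c = [9, 6, 3, 2, 5] ∈ F_13^5.


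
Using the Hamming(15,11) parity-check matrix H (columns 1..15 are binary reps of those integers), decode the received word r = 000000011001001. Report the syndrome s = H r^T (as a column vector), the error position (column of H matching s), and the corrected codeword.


s = (0, 0, 1, 0)^T, error position = 2, corrected codeword c = 010000011001001

Compute s = H r^T mod 2 one row at a time:
  s_1 = 1 + 1 + 0 + 0 + 1 + 0 + 0 + 1 = 4 ≡ 0 (mod 2).
  s_2 = 0 + 0 + 0 + 0 + 1 + 0 + 0 + 1 = 2 ≡ 0 (mod 2).
  s_3 = 0 + 0 + 0 + 0 + 0 + 0 + 0 + 1 = 1 ≡ 1 (mod 2).
  s_4 = 0 + 0 + 0 + 0 + 1 + 0 + 0 + 1 = 2 ≡ 0 (mod 2).
s = (0, 0, 1, 0)^T — this equals column 2 of H (binary 0010), so error is at position 2.
Correct: flip bit 2 of r = 000000011001001 to get c = 010000011001001.


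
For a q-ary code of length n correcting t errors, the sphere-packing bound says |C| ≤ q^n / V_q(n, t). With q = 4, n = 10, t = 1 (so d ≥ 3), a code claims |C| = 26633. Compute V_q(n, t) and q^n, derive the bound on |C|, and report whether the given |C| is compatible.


V_q(n, t) = 31, q^n = 1048576, Hamming bound = 33825, |C| = 26633 ≤ bound (satisfied).

Step 1: Compute V_q(n, t) = Σ_{j=0}^1 C(n, j) (q−1)^j.
  j = 0: C(10,0)·(3)^0 = 1·1 = 1.
  j = 1: C(10,1)·(3)^1 = 10·3 = 30.
  V_q(n, t) = 1 + 30 = 31.
Step 2: q^n = 4^10 = 1048576.
Step 3: Hamming bound ⌊q^n / V_q(n,t)⌋ = ⌊1048576/31⌋ = 33825.
Step 4: Compare |C| = 26633 to 33825: satisfied.
The claimed |C| lies below the Hamming bound.


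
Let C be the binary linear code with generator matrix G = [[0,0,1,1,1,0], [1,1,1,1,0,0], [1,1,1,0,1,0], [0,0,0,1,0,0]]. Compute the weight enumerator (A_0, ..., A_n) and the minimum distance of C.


Weight distribution: A_0 = 1, A_1 = 3, A_2 = 4, A_3 = 4, A_4 = 3, A_5 = 1. Minimum distance d = 1.

Enumerate all 2^4 = 16 messages m ∈ F_2^4.
For each, compute codeword c = mG in F_2^6, then tally its weight.
  m = 0000 → c = 000000, weight = 0.
  m = 1000 → c = 001110, weight = 3.
  m = 0100 → c = 111100, weight = 4.
  m = 1100 → c = 110010, weight = 3.
  m = 0010 → c = 111010, weight = 4.
  m = 1010 → c = 110100, weight = 3.
  m = 0110 → c = 000110, weight = 2.
  m = 1110 → c = 001000, weight = 1.
  m = 0001 → c = 000100, weight = 1.
  m = 1001 → c = 001010, weight = 2.
  m = 0101 → c = 111000, weight = 3.
  m = 1101 → c = 110110, weight = 4.
  m = 0011 → c = 111110, weight = 5.
  m = 1011 → c = 110000, weight = 2.
  m = 0111 → c = 000010, weight = 1.
  m = 1111 → c = 001100, weight = 2.
Tally weights:
  weight 0: 1 codewords.
  weight 1: 3 codewords.
  weight 2: 4 codewords.
  weight 3: 4 codewords.
  weight 4: 3 codewords.
  weight 5: 1 codewords.
Minimum distance d = smallest w > 0 with A_w > 0 = 1.
Sanity: Σ A_w = 16 = 2^4 = 16 ✓.


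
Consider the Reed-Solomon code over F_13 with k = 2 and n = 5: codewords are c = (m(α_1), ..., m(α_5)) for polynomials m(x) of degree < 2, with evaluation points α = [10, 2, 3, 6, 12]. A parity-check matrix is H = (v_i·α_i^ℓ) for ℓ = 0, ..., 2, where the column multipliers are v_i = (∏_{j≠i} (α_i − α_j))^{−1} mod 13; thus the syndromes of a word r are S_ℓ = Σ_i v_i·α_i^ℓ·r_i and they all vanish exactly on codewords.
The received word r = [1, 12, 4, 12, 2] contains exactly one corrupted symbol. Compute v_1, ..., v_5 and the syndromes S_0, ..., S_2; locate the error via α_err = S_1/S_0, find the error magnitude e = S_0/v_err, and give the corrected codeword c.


S = (10, 7, 1), error at position 2, error magnitude e = 2, c = [1, 10, 4, 12, 2].

Step 1: column multipliers v_i = (∏_{j≠i}(α_i − α_j))^{−1} mod 13.
  i = 1 (α = 10): (10−2)(10−3)(10−6)(10−12) = 8·7·4·(−2) = −448 ≡ 7, so v_1 = 7^{−1} = 2 (mod 13).
  i = 2 (α = 2): (2−10)(2−3)(2−6)(2−12) = (−8)·(−1)·(−4)·(−10) = 320 ≡ 8, so v_2 = 8^{−1} = 5 (mod 13).
  i = 3 (α = 3): (3−10)(3−2)(3−6)(3−12) = (−7)·1·(−3)·(−9) = −189 ≡ 6, so v_3 = 6^{−1} = 11 (mod 13).
  i = 4 (α = 6): (6−10)(6−2)(6−3)(6−12) = (−4)·4·3·(−6) = 288 ≡ 2, so v_4 = 2^{−1} = 7 (mod 13).
  i = 5 (α = 12): (12−10)(12−2)(12−3)(12−6) = 2·10·9·6 = 1080 ≡ 1, so v_5 = 1^{−1} = 1 (mod 13).
  v = [2, 5, 11, 7, 1].
Step 2: syndromes of r = [1, 12, 4, 12, 2] (all sums mod 13).
  S_0 = Σ v_i r_i = 2·1 + 5·12 + 11·4 + 7·12 + 1·2 = 192 ≡ 10.
  S_1 = Σ v_i α_i r_i = 2·10·1 + 5·2·12 + 11·3·4 + 7·6·12 + 1·12·2 = 800 ≡ 7.
  α_i^2 mod 13 = [9, 4, 9, 10, 1].
  S_2 = Σ v_i α_i^2 r_i = 2·9·1 + 5·4·12 + 11·9·4 + 7·10·12 + 1·1·2 = 1496 ≡ 1.
  S = (10, 7, 1) ≠ 0, so r is not a codeword (an error is present).
Step 3: locate the error. For a single error e at position i, S_ℓ = v_i·e·α_i^ℓ, so α_err = S_1/S_0.
  S_0^{−1} = 10^{−1} = 4 (mod 13), so α_err = 7·4 = 28 ≡ 2 = α_2. Error position i = 2.
  Consistency check: S_2/S_1 = 1·2 = 2 ≡ 2 = α_err ✓ (single-error assumption holds).
Step 4: error magnitude e = S_0/v_2 = S_0·∏_{j≠2}(α_2 − α_j) = 10·8 = 80 ≡ 2 (mod 13).
Step 5: correct position 2: c_2 = r_2 − e = 12 − 2 ≡ 10 (mod 13). Hence c = [1, 10, 4, 12, 2].
  Check: interpolating c through the α_i gives m(x) = 9 + 7·x (degree < 2) with m(α_i) = c_i for every i, so c is indeed a codeword.


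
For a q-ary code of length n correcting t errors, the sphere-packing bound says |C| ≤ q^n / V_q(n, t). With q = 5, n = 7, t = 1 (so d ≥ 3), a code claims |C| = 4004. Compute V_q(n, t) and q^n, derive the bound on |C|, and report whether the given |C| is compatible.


V_q(n, t) = 29, q^n = 78125, Hamming bound = 2693, |C| = 4004 > bound (violated).

Step 1: Compute V_q(n, t) = Σ_{j=0}^1 C(n, j) (q−1)^j.
  j = 0: C(7,0)·(4)^0 = 1·1 = 1.
  j = 1: C(7,1)·(4)^1 = 7·4 = 28.
  V_q(n, t) = 1 + 28 = 29.
Step 2: q^n = 5^7 = 78125.
Step 3: Hamming bound ⌊q^n / V_q(n,t)⌋ = ⌊78125/29⌋ = 2693.
Step 4: Compare |C| = 4004 to 2693: violated.
The claimed |C| lies above the Hamming bound, so no 5-ary code of length 7 with d ≥ 3 can have 4004 codewords.


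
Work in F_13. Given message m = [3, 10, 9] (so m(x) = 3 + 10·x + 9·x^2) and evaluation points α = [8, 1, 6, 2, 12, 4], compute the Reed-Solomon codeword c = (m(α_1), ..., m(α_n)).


c = [9, 9, 10, 7, 2, 5]

Message polynomial: m(x) = 3 + 10·x + 9·x^2 (mod 13).
For each evaluation point α_i, compute m(α_i) mod 13:
  α_1 = 8: Horner steps 9 → 4 → 9, so m(8) = 9.
  α_2 = 1: Horner steps 9 → 6 → 9, so m(1) = 9.
  α_3 = 6: Horner steps 9 → 12 → 10, so m(6) = 10.
  α_4 = 2: Horner steps 9 → 2 → 7, so m(2) = 7.
  α_5 = 12: Horner steps 9 → 1 → 2, so m(12) = 2.
  α_6 = 4: Horner steps 9 → 7 → 5, so m(4) = 5.
Codeword c = [9, 9, 10, 7, 2, 5] ∈ F_13^6.


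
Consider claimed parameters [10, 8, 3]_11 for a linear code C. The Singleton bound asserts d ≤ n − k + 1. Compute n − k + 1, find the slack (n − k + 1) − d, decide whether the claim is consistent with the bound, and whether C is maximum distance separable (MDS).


Singleton RHS = n − k + 1 = 3, slack = 0, bound satisfied, MDS.

Singleton bound: d ≤ n − k + 1.
Here n = 10, k = 8, so n − k + 1 = 3.
Given d = 3, check d ≤ 3: YES.
Slack = (n − k + 1) − d = 0.
The code is MDS (slack = 0).
Description: the claimed parameters are [10, 8, 3]_11; such a code would be MDS (meets Singleton bound).


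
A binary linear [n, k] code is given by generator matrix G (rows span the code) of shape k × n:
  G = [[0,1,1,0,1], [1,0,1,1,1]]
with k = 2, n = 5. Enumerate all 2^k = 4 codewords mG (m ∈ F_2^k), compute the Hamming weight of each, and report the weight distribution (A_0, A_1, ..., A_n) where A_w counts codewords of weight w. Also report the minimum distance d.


Weight distribution: A_0 = 1, A_3 = 2, A_4 = 1. Minimum distance d = 3.

Enumerate all 2^2 = 4 messages m ∈ F_2^2.
For each, compute codeword c = mG in F_2^5, then tally its weight.
  m = 00 → c = 00000, weight = 0.
  m = 10 → c = 01101, weight = 3.
  m = 01 → c = 10111, weight = 4.
  m = 11 → c = 11010, weight = 3.
Tally weights:
  weight 0: 1 codewords.
  weight 3: 2 codewords.
  weight 4: 1 codewords.
Minimum distance d = smallest w > 0 with A_w > 0 = 3.
Sanity: Σ A_w = 4 = 2^2 = 4 ✓.


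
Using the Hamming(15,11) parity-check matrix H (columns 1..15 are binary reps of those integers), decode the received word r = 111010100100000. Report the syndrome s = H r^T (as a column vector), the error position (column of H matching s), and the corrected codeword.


s = (1, 0, 0, 0)^T, error position = 8, corrected codeword c = 111010110100000

Compute s = H r^T mod 2 one row at a time:
  s_1 = 0 + 0 + 1 + 0 + 0 + 0 + 0 + 0 = 1 ≡ 1 (mod 2).
  s_2 = 0 + 1 + 0 + 1 + 0 + 0 + 0 + 0 = 2 ≡ 0 (mod 2).
  s_3 = 1 + 1 + 0 + 1 + 1 + 0 + 0 + 0 = 4 ≡ 0 (mod 2).
  s_4 = 1 + 1 + 1 + 1 + 0 + 0 + 0 + 0 = 4 ≡ 0 (mod 2).
s = (1, 0, 0, 0)^T — this equals column 8 of H (binary 1000), so error is at position 8.
Correct: flip bit 8 of r = 111010100100000 to get c = 111010110100000.


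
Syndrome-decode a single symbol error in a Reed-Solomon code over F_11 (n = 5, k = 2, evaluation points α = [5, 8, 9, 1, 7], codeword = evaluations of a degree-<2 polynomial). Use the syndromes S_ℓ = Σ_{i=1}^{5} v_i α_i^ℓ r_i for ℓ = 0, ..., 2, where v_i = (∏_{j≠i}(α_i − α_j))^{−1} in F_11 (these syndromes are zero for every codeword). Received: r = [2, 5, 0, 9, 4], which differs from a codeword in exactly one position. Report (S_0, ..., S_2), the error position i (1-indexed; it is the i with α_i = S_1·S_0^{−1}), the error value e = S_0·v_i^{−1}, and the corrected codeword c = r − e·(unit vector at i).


S = (3, 5, 1), error at position 3, error magnitude e = 5, c = [2, 5, 6, 9, 4].

Step 1: column multipliers v_i = (∏_{j≠i}(α_i − α_j))^{−1} mod 11.
  i = 1 (α = 5): (5−8)(5−9)(5−1)(5−7) = (−3)·(−4)·4·(−2) = −96 ≡ 3, so v_1 = 3^{−1} = 4 (mod 11).
  i = 2 (α = 8): (8−5)(8−9)(8−1)(8−7) = 3·(−1)·7·1 = −21 ≡ 1, so v_2 = 1^{−1} = 1 (mod 11).
  i = 3 (α = 9): (9−5)(9−8)(9−1)(9−7) = 4·1·8·2 = 64 ≡ 9, so v_3 = 9^{−1} = 5 (mod 11).
  i = 4 (α = 1): (1−5)(1−8)(1−9)(1−7) = (−4)·(−7)·(−8)·(−6) = 1344 ≡ 2, so v_4 = 2^{−1} = 6 (mod 11).
  i = 5 (α = 7): (7−5)(7−8)(7−9)(7−1) = 2·(−1)·(−2)·6 = 24 ≡ 2, so v_5 = 2^{−1} = 6 (mod 11).
  v = [4, 1, 5, 6, 6].
Step 2: syndromes of r = [2, 5, 0, 9, 4] (all sums mod 11).
  S_0 = Σ v_i r_i = 4·2 + 1·5 + 5·0 + 6·9 + 6·4 = 91 ≡ 3.
  S_1 = Σ v_i α_i r_i = 4·5·2 + 1·8·5 + 5·9·0 + 6·1·9 + 6·7·4 = 302 ≡ 5.
  α_i^2 mod 11 = [3, 9, 4, 1, 5].
  S_2 = Σ v_i α_i^2 r_i = 4·3·2 + 1·9·5 + 5·4·0 + 6·1·9 + 6·5·4 = 243 ≡ 1.
  S = (3, 5, 1) ≠ 0, so r is not a codeword (an error is present).
Step 3: locate the error. For a single error e at position i, S_ℓ = v_i·e·α_i^ℓ, so α_err = S_1/S_0.
  S_0^{−1} = 3^{−1} = 4 (mod 11), so α_err = 5·4 = 20 ≡ 9 = α_3. Error position i = 3.
  Consistency check: S_2/S_1 = 1·9 = 9 ≡ 9 = α_err ✓ (single-error assumption holds).
Step 4: error magnitude e = S_0/v_3 = S_0·∏_{j≠3}(α_3 − α_j) = 3·9 = 27 ≡ 5 (mod 11).
Step 5: correct position 3: c_3 = r_3 − e = 0 − 5 ≡ 6 (mod 11). Hence c = [2, 5, 6, 9, 4].
  Check: interpolating c through the α_i gives m(x) = 8 + 1·x (degree < 2) with m(α_i) = c_i for every i, so c is indeed a codeword.


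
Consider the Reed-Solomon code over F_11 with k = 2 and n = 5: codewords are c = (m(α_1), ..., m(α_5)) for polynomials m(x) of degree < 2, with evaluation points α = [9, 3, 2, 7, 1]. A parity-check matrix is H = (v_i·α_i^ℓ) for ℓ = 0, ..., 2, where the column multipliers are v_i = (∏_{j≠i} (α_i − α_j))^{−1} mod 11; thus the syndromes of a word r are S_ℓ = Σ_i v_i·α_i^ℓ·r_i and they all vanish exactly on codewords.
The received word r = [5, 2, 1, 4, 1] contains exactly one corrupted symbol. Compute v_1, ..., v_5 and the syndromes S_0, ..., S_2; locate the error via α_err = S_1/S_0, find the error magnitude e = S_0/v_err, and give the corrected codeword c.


S = (3, 6, 1), error at position 3, error magnitude e = 5, c = [5, 2, 7, 4, 1].

Step 1: column multipliers v_i = (∏_{j≠i}(α_i − α_j))^{−1} mod 11.
  i = 1 (α = 9): (9−3)(9−2)(9−7)(9−1) = 6·7·2·8 = 672 ≡ 1, so v_1 = 1^{−1} = 1 (mod 11).
  i = 2 (α = 3): (3−9)(3−2)(3−7)(3−1) = (−6)·1·(−4)·2 = 48 ≡ 4, so v_2 = 4^{−1} = 3 (mod 11).
  i = 3 (α = 2): (2−9)(2−3)(2−7)(2−1) = (−7)·(−1)·(−5)·1 = −35 ≡ 9, so v_3 = 9^{−1} = 5 (mod 11).
  i = 4 (α = 7): (7−9)(7−3)(7−2)(7−1) = (−2)·4·5·6 = −240 ≡ 2, so v_4 = 2^{−1} = 6 (mod 11).
  i = 5 (α = 1): (1−9)(1−3)(1−2)(1−7) = (−8)·(−2)·(−1)·(−6) = 96 ≡ 8, so v_5 = 8^{−1} = 7 (mod 11).
  v = [1, 3, 5, 6, 7].
Step 2: syndromes of r = [5, 2, 1, 4, 1] (all sums mod 11).
  S_0 = Σ v_i r_i = 1·5 + 3·2 + 5·1 + 6·4 + 7·1 = 47 ≡ 3.
  S_1 = Σ v_i α_i r_i = 1·9·5 + 3·3·2 + 5·2·1 + 6·7·4 + 7·1·1 = 248 ≡ 6.
  α_i^2 mod 11 = [4, 9, 4, 5, 1].
  S_2 = Σ v_i α_i^2 r_i = 1·4·5 + 3·9·2 + 5·4·1 + 6·5·4 + 7·1·1 = 221 ≡ 1.
  S = (3, 6, 1) ≠ 0, so r is not a codeword (an error is present).
Step 3: locate the error. For a single error e at position i, S_ℓ = v_i·e·α_i^ℓ, so α_err = S_1/S_0.
  S_0^{−1} = 3^{−1} = 4 (mod 11), so α_err = 6·4 = 24 ≡ 2 = α_3. Error position i = 3.
  Consistency check: S_2/S_1 = 1·2 = 2 ≡ 2 = α_err ✓ (single-error assumption holds).
Step 4: error magnitude e = S_0/v_3 = S_0·∏_{j≠3}(α_3 − α_j) = 3·9 = 27 ≡ 5 (mod 11).
Step 5: correct position 3: c_3 = r_3 − e = 1 − 5 ≡ 7 (mod 11). Hence c = [5, 2, 7, 4, 1].
  Check: interpolating c through the α_i gives m(x) = 6 + 6·x (degree < 2) with m(α_i) = c_i for every i, so c is indeed a codeword.


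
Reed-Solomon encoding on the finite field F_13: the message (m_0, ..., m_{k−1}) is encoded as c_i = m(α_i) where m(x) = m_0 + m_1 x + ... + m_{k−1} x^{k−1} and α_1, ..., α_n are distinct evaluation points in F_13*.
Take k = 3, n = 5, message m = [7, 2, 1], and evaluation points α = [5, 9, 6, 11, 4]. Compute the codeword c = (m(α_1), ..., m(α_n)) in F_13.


c = [3, 2, 3, 7, 5]

Message polynomial: m(x) = 7 + 2·x + 1·x^2 (mod 13).
For each evaluation point α_i, compute m(α_i) mod 13:
  α_1 = 5: Horner steps 1 → 7 → 3, so m(5) = 3.
  α_2 = 9: Horner steps 1 → 11 → 2, so m(9) = 2.
  α_3 = 6: Horner steps 1 → 8 → 3, so m(6) = 3.
  α_4 = 11: Horner steps 1 → 0 → 7, so m(11) = 7.
  α_5 = 4: Horner steps 1 → 6 → 5, so m(4) = 5.
Codeword c = [3, 2, 3, 7, 5] ∈ F_13^5.


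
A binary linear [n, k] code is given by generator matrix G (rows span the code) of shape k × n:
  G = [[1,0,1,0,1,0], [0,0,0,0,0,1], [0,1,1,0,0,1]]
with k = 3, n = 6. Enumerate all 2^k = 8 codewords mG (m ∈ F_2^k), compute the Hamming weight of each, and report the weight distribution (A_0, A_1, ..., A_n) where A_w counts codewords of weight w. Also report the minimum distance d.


Weight distribution: A_0 = 1, A_1 = 1, A_2 = 1, A_3 = 3, A_4 = 2. Minimum distance d = 1.

Enumerate all 2^3 = 8 messages m ∈ F_2^3.
For each, compute codeword c = mG in F_2^6, then tally its weight.
  m = 000 → c = 000000, weight = 0.
  m = 100 → c = 101010, weight = 3.
  m = 010 → c = 000001, weight = 1.
  m = 110 → c = 101011, weight = 4.
  m = 001 → c = 011001, weight = 3.
  m = 101 → c = 110011, weight = 4.
  m = 011 → c = 011000, weight = 2.
  m = 111 → c = 110010, weight = 3.
Tally weights:
  weight 0: 1 codewords.
  weight 1: 1 codewords.
  weight 2: 1 codewords.
  weight 3: 3 codewords.
  weight 4: 2 codewords.
Minimum distance d = smallest w > 0 with A_w > 0 = 1.
Sanity: Σ A_w = 8 = 2^3 = 8 ✓.


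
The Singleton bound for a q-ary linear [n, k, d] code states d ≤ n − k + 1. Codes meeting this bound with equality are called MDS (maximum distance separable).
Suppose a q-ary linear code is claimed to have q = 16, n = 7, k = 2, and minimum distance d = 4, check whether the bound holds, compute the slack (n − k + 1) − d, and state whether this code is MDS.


Singleton RHS = n − k + 1 = 6, slack = 2, bound satisfied, not MDS.

Singleton bound: d ≤ n − k + 1.
Here n = 7, k = 2, so n − k + 1 = 6.
Given d = 4, check d ≤ 6: YES.
Slack = (n − k + 1) − d = 2.
The code is NOT MDS (slack = 2 > 0).
Description: the claimed parameters are [7, 2, 4]_16; such a code would be non-MDS.


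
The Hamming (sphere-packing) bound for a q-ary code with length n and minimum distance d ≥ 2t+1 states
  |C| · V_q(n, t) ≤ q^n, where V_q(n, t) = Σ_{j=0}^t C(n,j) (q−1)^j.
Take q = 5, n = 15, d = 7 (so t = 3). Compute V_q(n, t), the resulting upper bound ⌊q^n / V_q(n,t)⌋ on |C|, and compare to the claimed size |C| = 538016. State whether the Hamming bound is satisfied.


V_q(n, t) = 30861, q^n = 30517578125, Hamming bound = 988871, |C| = 538016 ≤ bound (satisfied).

Step 1: Compute V_q(n, t) = Σ_{j=0}^3 C(n, j) (q−1)^j.
  j = 0: C(15,0)·(4)^0 = 1·1 = 1.
  j = 1: C(15,1)·(4)^1 = 15·4 = 60.
  j = 2: C(15,2)·(4)^2 = 105·16 = 1680.
  j = 3: C(15,3)·(4)^3 = 455·64 = 29120.
  V_q(n, t) = 1 + 60 + 1680 + 29120 = 30861.
Step 2: q^n = 5^15 = 30517578125.
Step 3: Hamming bound ⌊q^n / V_q(n,t)⌋ = ⌊30517578125/30861⌋ = 988871.
Step 4: Compare |C| = 538016 to 988871: satisfied.
The claimed |C| lies below the Hamming bound.


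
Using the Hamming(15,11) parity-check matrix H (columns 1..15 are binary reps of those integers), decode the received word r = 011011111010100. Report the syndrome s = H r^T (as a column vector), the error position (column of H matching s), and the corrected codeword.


s = (0, 0, 1, 0)^T, error position = 2, corrected codeword c = 001011111010100

Compute s = H r^T mod 2 one row at a time:
  s_1 = 1 + 1 + 0 + 1 + 0 + 1 + 0 + 0 = 4 ≡ 0 (mod 2).
  s_2 = 0 + 1 + 1 + 1 + 0 + 1 + 0 + 0 = 4 ≡ 0 (mod 2).
  s_3 = 1 + 1 + 1 + 1 + 0 + 1 + 0 + 0 = 5 ≡ 1 (mod 2).
  s_4 = 0 + 1 + 1 + 1 + 1 + 1 + 1 + 0 = 6 ≡ 0 (mod 2).
s = (0, 0, 1, 0)^T — this equals column 2 of H (binary 0010), so error is at position 2.
Correct: flip bit 2 of r = 011011111010100 to get c = 001011111010100.


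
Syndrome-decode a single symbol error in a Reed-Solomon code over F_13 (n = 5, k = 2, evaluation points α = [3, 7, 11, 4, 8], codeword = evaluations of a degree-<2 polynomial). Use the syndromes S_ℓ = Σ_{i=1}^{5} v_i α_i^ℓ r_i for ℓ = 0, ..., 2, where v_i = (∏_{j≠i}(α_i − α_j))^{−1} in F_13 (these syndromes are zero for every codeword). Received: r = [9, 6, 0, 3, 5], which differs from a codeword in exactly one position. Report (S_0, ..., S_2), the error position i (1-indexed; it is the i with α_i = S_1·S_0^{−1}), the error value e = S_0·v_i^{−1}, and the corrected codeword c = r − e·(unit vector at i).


S = (11, 12, 6), error at position 2, error magnitude e = 8, c = [9, 11, 0, 3, 5].

Step 1: column multipliers v_i = (∏_{j≠i}(α_i − α_j))^{−1} mod 13.
  i = 1 (α = 3): (3−7)(3−11)(3−4)(3−8) = (−4)·(−8)·(−1)·(−5) = 160 ≡ 4, so v_1 = 4^{−1} = 10 (mod 13).
  i = 2 (α = 7): (7−3)(7−11)(7−4)(7−8) = 4·(−4)·3·(−1) = 48 ≡ 9, so v_2 = 9^{−1} = 3 (mod 13).
  i = 3 (α = 11): (11−3)(11−7)(11−4)(11−8) = 8·4·7·3 = 672 ≡ 9, so v_3 = 9^{−1} = 3 (mod 13).
  i = 4 (α = 4): (4−3)(4−7)(4−11)(4−8) = 1·(−3)·(−7)·(−4) = −84 ≡ 7, so v_4 = 7^{−1} = 2 (mod 13).
  i = 5 (α = 8): (8−3)(8−7)(8−11)(8−4) = 5·1·(−3)·4 = −60 ≡ 5, so v_5 = 5^{−1} = 8 (mod 13).
  v = [10, 3, 3, 2, 8].
Step 2: syndromes of r = [9, 6, 0, 3, 5] (all sums mod 13).
  S_0 = Σ v_i r_i = 10·9 + 3·6 + 3·0 + 2·3 + 8·5 = 154 ≡ 11.
  S_1 = Σ v_i α_i r_i = 10·3·9 + 3·7·6 + 3·11·0 + 2·4·3 + 8·8·5 = 740 ≡ 12.
  α_i^2 mod 13 = [9, 10, 4, 3, 12].
  S_2 = Σ v_i α_i^2 r_i = 10·9·9 + 3·10·6 + 3·4·0 + 2·3·3 + 8·12·5 = 1488 ≡ 6.
  S = (11, 12, 6) ≠ 0, so r is not a codeword (an error is present).
Step 3: locate the error. For a single error e at position i, S_ℓ = v_i·e·α_i^ℓ, so α_err = S_1/S_0.
  S_0^{−1} = 11^{−1} = 6 (mod 13), so α_err = 12·6 = 72 ≡ 7 = α_2. Error position i = 2.
  Consistency check: S_2/S_1 = 6·12 = 72 ≡ 7 = α_err ✓ (single-error assumption holds).
Step 4: error magnitude e = S_0/v_2 = S_0·∏_{j≠2}(α_2 − α_j) = 11·9 = 99 ≡ 8 (mod 13).
Step 5: correct position 2: c_2 = r_2 − e = 6 − 8 ≡ 11 (mod 13). Hence c = [9, 11, 0, 3, 5].
  Check: interpolating c through the α_i gives m(x) = 1 + 7·x (degree < 2) with m(α_i) = c_i for every i, so c is indeed a codeword.


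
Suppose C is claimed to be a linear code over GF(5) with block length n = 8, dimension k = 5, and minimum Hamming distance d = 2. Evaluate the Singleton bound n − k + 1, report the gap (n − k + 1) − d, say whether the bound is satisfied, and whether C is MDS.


Singleton RHS = n − k + 1 = 4, slack = 2, bound satisfied, not MDS.

Singleton bound: d ≤ n − k + 1.
Here n = 8, k = 5, so n − k + 1 = 4.
Given d = 2, check d ≤ 4: YES.
Slack = (n − k + 1) − d = 2.
The code is NOT MDS (slack = 2 > 0).
Description: the claimed parameters are [8, 5, 2]_5; such a code would be non-MDS.


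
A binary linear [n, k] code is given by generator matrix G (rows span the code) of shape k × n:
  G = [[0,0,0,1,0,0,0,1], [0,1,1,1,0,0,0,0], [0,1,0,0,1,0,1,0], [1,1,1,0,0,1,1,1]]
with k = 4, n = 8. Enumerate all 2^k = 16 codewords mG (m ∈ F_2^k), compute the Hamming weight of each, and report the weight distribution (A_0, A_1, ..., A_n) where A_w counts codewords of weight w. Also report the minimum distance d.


Weight distribution: A_0 = 1, A_2 = 1, A_3 = 4, A_4 = 3, A_5 = 4, A_6 = 3. Minimum distance d = 2.

Enumerate all 2^4 = 16 messages m ∈ F_2^4.
For each, compute codeword c = mG in F_2^8, then tally its weight.
  m = 0000 → c = 00000000, weight = 0.
  m = 1000 → c = 00010001, weight = 2.
  m = 0100 → c = 01110000, weight = 3.
  m = 1100 → c = 01100001, weight = 3.
  m = 0010 → c = 01001010, weight = 3.
  m = 1010 → c = 01011011, weight = 5.
  m = 0110 → c = 00111010, weight = 4.
  m = 1110 → c = 00101011, weight = 4.
  m = 0001 → c = 11100111, weight = 6.
  m = 1001 → c = 11110110, weight = 6.
  m = 0101 → c = 10010111, weight = 5.
  m = 1101 → c = 10000110, weight = 3.
  m = 0011 → c = 10101101, weight = 5.
  m = 1011 → c = 10111100, weight = 5.
  m = 0111 → c = 11011101, weight = 6.
  m = 1111 → c = 11001100, weight = 4.
Tally weights:
  weight 0: 1 codewords.
  weight 2: 1 codewords.
  weight 3: 4 codewords.
  weight 4: 3 codewords.
  weight 5: 4 codewords.
  weight 6: 3 codewords.
Minimum distance d = smallest w > 0 with A_w > 0 = 2.
Sanity: Σ A_w = 16 = 2^4 = 16 ✓.


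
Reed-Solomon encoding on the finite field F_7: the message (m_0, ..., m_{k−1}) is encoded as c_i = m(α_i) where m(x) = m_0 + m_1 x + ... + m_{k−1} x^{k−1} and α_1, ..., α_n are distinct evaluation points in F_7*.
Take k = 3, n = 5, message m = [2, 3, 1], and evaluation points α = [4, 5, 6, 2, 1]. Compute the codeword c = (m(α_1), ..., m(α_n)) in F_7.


c = [2, 0, 0, 5, 6]

Message polynomial: m(x) = 2 + 3·x + 1·x^2 (mod 7).
For each evaluation point α_i, compute m(α_i) mod 7:
  α_1 = 4: Horner steps 1 → 0 → 2, so m(4) = 2.
  α_2 = 5: Horner steps 1 → 1 → 0, so m(5) = 0.
  α_3 = 6: Horner steps 1 → 2 → 0, so m(6) = 0.
  α_4 = 2: Horner steps 1 → 5 → 5, so m(2) = 5.
  α_5 = 1: Horner steps 1 → 4 → 6, so m(1) = 6.
Codeword c = [2, 0, 0, 5, 6] ∈ F_7^5.


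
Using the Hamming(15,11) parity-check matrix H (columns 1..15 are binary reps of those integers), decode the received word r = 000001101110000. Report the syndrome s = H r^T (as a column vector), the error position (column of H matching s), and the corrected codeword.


s = (1, 0, 0, 1)^T, error position = 9, corrected codeword c = 000001100110000

Compute s = H r^T mod 2 one row at a time:
  s_1 = 0 + 1 + 1 + 1 + 0 + 0 + 0 + 0 = 3 ≡ 1 (mod 2).
  s_2 = 0 + 0 + 1 + 1 + 0 + 0 + 0 + 0 = 2 ≡ 0 (mod 2).
  s_3 = 0 + 0 + 1 + 1 + 1 + 1 + 0 + 0 = 4 ≡ 0 (mod 2).
  s_4 = 0 + 0 + 0 + 1 + 1 + 1 + 0 + 0 = 3 ≡ 1 (mod 2).
s = (1, 0, 0, 1)^T — this equals column 9 of H (binary 1001), so error is at position 9.
Correct: flip bit 9 of r = 000001101110000 to get c = 000001100110000.


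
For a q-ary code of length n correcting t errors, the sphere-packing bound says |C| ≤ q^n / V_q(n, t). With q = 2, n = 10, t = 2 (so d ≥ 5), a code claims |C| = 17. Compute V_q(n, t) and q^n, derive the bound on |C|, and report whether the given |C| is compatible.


V_q(n, t) = 56, q^n = 1024, Hamming bound = 18, |C| = 17 ≤ bound (satisfied).

Step 1: Compute V_q(n, t) = Σ_{j=0}^2 C(n, j) (q−1)^j.
  j = 0: C(10,0)·(1)^0 = 1·1 = 1.
  j = 1: C(10,1)·(1)^1 = 10·1 = 10.
  j = 2: C(10,2)·(1)^2 = 45·1 = 45.
  V_q(n, t) = 1 + 10 + 45 = 56.
Step 2: q^n = 2^10 = 1024.
Step 3: Hamming bound ⌊q^n / V_q(n,t)⌋ = ⌊1024/56⌋ = 18.
Step 4: Compare |C| = 17 to 18: satisfied.
The claimed |C| lies below the Hamming bound.


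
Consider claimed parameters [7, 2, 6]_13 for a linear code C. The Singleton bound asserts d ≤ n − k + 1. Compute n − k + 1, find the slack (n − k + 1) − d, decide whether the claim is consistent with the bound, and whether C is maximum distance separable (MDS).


Singleton RHS = n − k + 1 = 6, slack = 0, bound satisfied, MDS.

Singleton bound: d ≤ n − k + 1.
Here n = 7, k = 2, so n − k + 1 = 6.
Given d = 6, check d ≤ 6: YES.
Slack = (n − k + 1) − d = 0.
The code is MDS (slack = 0).
Description: the claimed parameters are [7, 2, 6]_13; such a code would be MDS (meets Singleton bound).


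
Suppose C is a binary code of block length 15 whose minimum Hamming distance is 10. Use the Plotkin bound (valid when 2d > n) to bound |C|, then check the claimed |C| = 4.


Plotkin bound M ≤ 4; given |C| = 4 ≤ bound (satisfied).

Check applicability: 2d = 20, n = 15.
2d − n = 5 > 0, so Plotkin applies.
Compute d/(2d−n) = 10/5 ≈ 2.0000.
⌊d/(2d−n)⌋ = 2.
Plotkin bound: M ≤ 2·2 = 4.
Given |C| = 4, check: satisfied.
This |C| is at the Plotkin bound.


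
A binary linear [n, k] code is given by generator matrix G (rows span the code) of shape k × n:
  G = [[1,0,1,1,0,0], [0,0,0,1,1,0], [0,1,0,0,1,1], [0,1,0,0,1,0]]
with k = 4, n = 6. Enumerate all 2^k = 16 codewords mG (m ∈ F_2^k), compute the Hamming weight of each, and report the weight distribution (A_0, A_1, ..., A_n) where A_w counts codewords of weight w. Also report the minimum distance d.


Weight distribution: A_0 = 1, A_1 = 1, A_2 = 3, A_3 = 6, A_4 = 3, A_5 = 1, A_6 = 1. Minimum distance d = 1.

Enumerate all 2^4 = 16 messages m ∈ F_2^4.
For each, compute codeword c = mG in F_2^6, then tally its weight.
  m = 0000 → c = 000000, weight = 0.
  m = 1000 → c = 101100, weight = 3.
  m = 0100 → c = 000110, weight = 2.
  m = 1100 → c = 101010, weight = 3.
  m = 0010 → c = 010011, weight = 3.
  m = 1010 → c = 111111, weight = 6.
  m = 0110 → c = 010101, weight = 3.
  m = 1110 → c = 111001, weight = 4.
  m = 0001 → c = 010010, weight = 2.
  m = 1001 → c = 111110, weight = 5.
  m = 0101 → c = 010100, weight = 2.
  m = 1101 → c = 111000, weight = 3.
  m = 0011 → c = 000001, weight = 1.
  m = 1011 → c = 101101, weight = 4.
  m = 0111 → c = 000111, weight = 3.
  m = 1111 → c = 101011, weight = 4.
Tally weights:
  weight 0: 1 codewords.
  weight 1: 1 codewords.
  weight 2: 3 codewords.
  weight 3: 6 codewords.
  weight 4: 3 codewords.
  weight 5: 1 codewords.
  weight 6: 1 codewords.
Minimum distance d = smallest w > 0 with A_w > 0 = 1.
Sanity: Σ A_w = 16 = 2^4 = 16 ✓.


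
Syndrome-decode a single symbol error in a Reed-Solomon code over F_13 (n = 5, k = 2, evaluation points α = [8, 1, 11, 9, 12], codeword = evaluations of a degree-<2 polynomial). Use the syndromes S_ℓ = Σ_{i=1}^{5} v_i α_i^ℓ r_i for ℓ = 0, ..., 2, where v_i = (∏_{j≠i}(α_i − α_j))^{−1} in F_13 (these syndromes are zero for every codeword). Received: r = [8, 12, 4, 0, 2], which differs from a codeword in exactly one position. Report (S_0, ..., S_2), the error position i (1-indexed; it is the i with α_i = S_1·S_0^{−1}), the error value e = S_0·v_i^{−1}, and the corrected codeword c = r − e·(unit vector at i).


S = (4, 5, 3), error at position 3, error magnitude e = 7, c = [8, 12, 10, 0, 2].

Step 1: column multipliers v_i = (∏_{j≠i}(α_i − α_j))^{−1} mod 13.
  i = 1 (α = 8): (8−1)(8−11)(8−9)(8−12) = 7·(−3)·(−1)·(−4) = −84 ≡ 7, so v_1 = 7^{−1} = 2 (mod 13).
  i = 2 (α = 1): (1−8)(1−11)(1−9)(1−12) = (−7)·(−10)·(−8)·(−11) = 6160 ≡ 11, so v_2 = 11^{−1} = 6 (mod 13).
  i = 3 (α = 11): (11−8)(11−1)(11−9)(11−12) = 3·10·2·(−1) = −60 ≡ 5, so v_3 = 5^{−1} = 8 (mod 13).
  i = 4 (α = 9): (9−8)(9−1)(9−11)(9−12) = 1·8·(−2)·(−3) = 48 ≡ 9, so v_4 = 9^{−1} = 3 (mod 13).
  i = 5 (α = 12): (12−8)(12−1)(12−11)(12−9) = 4·11·1·3 = 132 ≡ 2, so v_5 = 2^{−1} = 7 (mod 13).
  v = [2, 6, 8, 3, 7].
Step 2: syndromes of r = [8, 12, 4, 0, 2] (all sums mod 13).
  S_0 = Σ v_i r_i = 2·8 + 6·12 + 8·4 + 3·0 + 7·2 = 134 ≡ 4.
  S_1 = Σ v_i α_i r_i = 2·8·8 + 6·1·12 + 8·11·4 + 3·9·0 + 7·12·2 = 720 ≡ 5.
  α_i^2 mod 13 = [12, 1, 4, 3, 1].
  S_2 = Σ v_i α_i^2 r_i = 2·12·8 + 6·1·12 + 8·4·4 + 3·3·0 + 7·1·2 = 406 ≡ 3.
  S = (4, 5, 3) ≠ 0, so r is not a codeword (an error is present).
Step 3: locate the error. For a single error e at position i, S_ℓ = v_i·e·α_i^ℓ, so α_err = S_1/S_0.
  S_0^{−1} = 4^{−1} = 10 (mod 13), so α_err = 5·10 = 50 ≡ 11 = α_3. Error position i = 3.
  Consistency check: S_2/S_1 = 3·8 = 24 ≡ 11 = α_err ✓ (single-error assumption holds).
Step 4: error magnitude e = S_0/v_3 = S_0·∏_{j≠3}(α_3 − α_j) = 4·5 = 20 ≡ 7 (mod 13).
Step 5: correct position 3: c_3 = r_3 − e = 4 − 7 ≡ 10 (mod 13). Hence c = [8, 12, 10, 0, 2].
  Check: interpolating c through the α_i gives m(x) = 7 + 5·x (degree < 2) with m(α_i) = c_i for every i, so c is indeed a codeword.


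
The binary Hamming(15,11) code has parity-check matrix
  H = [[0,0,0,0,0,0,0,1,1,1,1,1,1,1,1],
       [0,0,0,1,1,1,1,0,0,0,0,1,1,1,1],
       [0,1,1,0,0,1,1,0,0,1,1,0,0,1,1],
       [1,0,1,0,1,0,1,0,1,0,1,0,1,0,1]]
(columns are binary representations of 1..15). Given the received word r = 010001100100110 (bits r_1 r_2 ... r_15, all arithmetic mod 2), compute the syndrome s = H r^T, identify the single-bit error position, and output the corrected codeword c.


s = (1, 0, 1, 0)^T, error position = 10, corrected codeword c = 010001100000110

Compute s = H r^T mod 2 one row at a time:
  s_1 = 0 + 0 + 1 + 0 + 0 + 1 + 1 + 0 = 3 ≡ 1 (mod 2).
  s_2 = 0 + 0 + 1 + 1 + 0 + 1 + 1 + 0 = 4 ≡ 0 (mod 2).
  s_3 = 1 + 0 + 1 + 1 + 1 + 0 + 1 + 0 = 5 ≡ 1 (mod 2).
  s_4 = 0 + 0 + 0 + 1 + 0 + 0 + 1 + 0 = 2 ≡ 0 (mod 2).
s = (1, 0, 1, 0)^T — this equals column 10 of H (binary 1010), so error is at position 10.
Correct: flip bit 10 of r = 010001100100110 to get c = 010001100000110.


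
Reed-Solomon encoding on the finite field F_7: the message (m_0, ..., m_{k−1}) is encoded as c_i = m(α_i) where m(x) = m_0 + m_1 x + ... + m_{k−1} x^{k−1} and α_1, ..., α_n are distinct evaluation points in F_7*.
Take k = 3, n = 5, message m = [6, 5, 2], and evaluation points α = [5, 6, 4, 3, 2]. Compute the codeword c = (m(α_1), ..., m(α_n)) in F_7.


c = [4, 3, 2, 4, 3]

Message polynomial: m(x) = 6 + 5·x + 2·x^2 (mod 7).
For each evaluation point α_i, compute m(α_i) mod 7:
  α_1 = 5: Horner steps 2 → 1 → 4, so m(5) = 4.
  α_2 = 6: Horner steps 2 → 3 → 3, so m(6) = 3.
  α_3 = 4: Horner steps 2 → 6 → 2, so m(4) = 2.
  α_4 = 3: Horner steps 2 → 4 → 4, so m(3) = 4.
  α_5 = 2: Horner steps 2 → 2 → 3, so m(2) = 3.
Codeword c = [4, 3, 2, 4, 3] ∈ F_7^5.
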